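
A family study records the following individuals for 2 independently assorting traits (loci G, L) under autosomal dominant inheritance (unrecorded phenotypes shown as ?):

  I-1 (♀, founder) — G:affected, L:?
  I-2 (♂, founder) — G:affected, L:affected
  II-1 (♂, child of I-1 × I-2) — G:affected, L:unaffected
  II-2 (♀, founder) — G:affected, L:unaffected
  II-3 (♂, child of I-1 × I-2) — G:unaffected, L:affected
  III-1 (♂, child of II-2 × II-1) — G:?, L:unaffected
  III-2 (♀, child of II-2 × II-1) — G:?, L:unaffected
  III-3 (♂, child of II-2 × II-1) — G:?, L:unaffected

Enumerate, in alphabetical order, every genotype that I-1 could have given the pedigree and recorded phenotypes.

I-1 ∈ {Gg Ll, Gg ll}

G/I-1 aff ·: Gg
G/I-2 aff ·: Gg
G/II-1 aff I-1×I-2: Gg|GG
G/II-2 aff ·: Gg|GG
G/II-3 un I-1×I-2: gg
G/III-1 ? II-2×II-1: gg|Gg|GG
G/III-2 ? II-2×II-1: gg|Gg|GG
G/III-3 ? II-2×II-1: gg|Gg|GG
⇒ G over [I-1,I-2,II-1,II-2,II-3,III-1,III-2,III-3]: 44 consistent
L/I-1 ? ·: ll|Ll
L/I-2 aff ·: Ll
L/II-1 un I-1×I-2: ll
L/II-2 un ·: ll
L/II-3 aff I-1×I-2: Ll|LL
L/III-1 un II-2×II-1: ll
L/III-2 un II-2×II-1: ll
L/III-3 un II-2×II-1: ll
⇒ L over [I-1,I-2,II-1,II-2,II-3,III-1,III-2,III-3]: 3 consistent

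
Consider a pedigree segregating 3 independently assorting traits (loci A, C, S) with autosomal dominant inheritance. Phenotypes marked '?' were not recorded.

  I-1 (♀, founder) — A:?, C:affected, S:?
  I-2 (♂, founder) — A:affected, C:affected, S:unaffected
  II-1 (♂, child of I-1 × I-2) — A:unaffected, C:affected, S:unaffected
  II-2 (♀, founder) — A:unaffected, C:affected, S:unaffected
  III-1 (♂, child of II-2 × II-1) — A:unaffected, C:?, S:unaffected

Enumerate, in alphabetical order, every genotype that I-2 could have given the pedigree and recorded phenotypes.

A/I-1 ? ·: aa|Aa
A/I-2 aff ·: Aa
A/II-1 un I-1×I-2: aa
A/II-2 un ·: aa
A/III-1 un II-2×II-1: aa
⇒ A over [I-1,I-2,II-1,II-2,III-1]: 2 consistent
C/I-1 aff ·: Cc|CC
C/I-2 aff ·: Cc|CC
C/II-1 aff I-1×I-2: Cc|CC
C/II-2 aff ·: Cc|CC
C/III-1 ? II-2×II-1: cc|Cc|CC
⇒ C over [I-1,I-2,II-1,II-2,III-1]: 27 consistent
S/I-1 ? ·: ss|Ss
S/I-2 un ·: ss
S/II-1 un I-1×I-2: ss
S/II-2 un ·: ss
S/III-1 un II-2×II-1: ss
⇒ S over [I-1,I-2,II-1,II-2,III-1]: 2 consistent

I-2 ∈ {Aa CC ss, Aa Cc ss}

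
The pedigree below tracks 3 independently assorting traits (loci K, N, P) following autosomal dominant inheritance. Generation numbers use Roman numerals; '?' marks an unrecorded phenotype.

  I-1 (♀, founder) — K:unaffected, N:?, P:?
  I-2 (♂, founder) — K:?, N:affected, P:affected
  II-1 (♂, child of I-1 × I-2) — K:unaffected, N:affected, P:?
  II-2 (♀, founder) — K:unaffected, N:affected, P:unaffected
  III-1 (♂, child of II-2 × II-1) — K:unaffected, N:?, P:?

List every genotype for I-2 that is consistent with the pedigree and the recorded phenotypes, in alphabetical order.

I-2 ∈ {Kk NN PP, Kk NN Pp, Kk Nn PP, Kk Nn Pp, kk NN PP, kk NN Pp, kk Nn PP, kk Nn Pp}

K/I-1 un ·: kk
K/I-2 ? ·: kk|Kk
K/II-1 un I-1×I-2: kk
K/II-2 un ·: kk
K/III-1 un II-2×II-1: kk
⇒ K over [I-1,I-2,II-1,II-2,III-1]: 2 consistent
N/I-1 ? ·: nn|Nn|NN
N/I-2 aff ·: Nn|NN
N/II-1 aff I-1×I-2: Nn|NN
N/II-2 aff ·: Nn|NN
N/III-1 ? II-2×II-1: nn|Nn|NN
⇒ N over [I-1,I-2,II-1,II-2,III-1]: 37 consistent
P/I-1 ? ·: pp|Pp|PP
P/I-2 aff ·: Pp|PP
P/II-1 ? I-1×I-2: pp|Pp|PP
P/II-2 un ·: pp
P/III-1 ? II-2×II-1: pp|Pp
⇒ P over [I-1,I-2,II-1,II-2,III-1]: 16 consistent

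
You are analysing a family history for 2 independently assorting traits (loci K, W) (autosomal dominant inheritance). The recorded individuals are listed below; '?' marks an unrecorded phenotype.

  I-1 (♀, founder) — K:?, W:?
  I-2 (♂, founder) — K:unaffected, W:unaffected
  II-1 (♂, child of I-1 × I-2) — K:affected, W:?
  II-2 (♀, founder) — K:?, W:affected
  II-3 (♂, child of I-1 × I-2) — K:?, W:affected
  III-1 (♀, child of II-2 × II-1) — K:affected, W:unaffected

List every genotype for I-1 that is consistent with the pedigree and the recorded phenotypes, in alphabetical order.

K/I-1 ? ·: Kk|KK
K/I-2 un ·: kk
K/II-1 aff I-1×I-2: Kk
K/II-2 ? ·: kk|Kk|KK
K/II-3 ? I-1×I-2: kk|Kk
K/III-1 aff II-2×II-1: Kk|KK
⇒ K over [I-1,I-2,II-1,II-2,II-3,III-1]: 15 consistent
W/I-1 ? ·: Ww|WW
W/I-2 un ·: ww
W/II-1 ? I-1×I-2: ww|Ww
W/II-2 aff ·: Ww
W/II-3 aff I-1×I-2: Ww
W/III-1 un II-2×II-1: ww
⇒ W over [I-1,I-2,II-1,II-2,II-3,III-1]: 3 consistent

I-1 ∈ {KK WW, KK Ww, Kk WW, Kk Ww}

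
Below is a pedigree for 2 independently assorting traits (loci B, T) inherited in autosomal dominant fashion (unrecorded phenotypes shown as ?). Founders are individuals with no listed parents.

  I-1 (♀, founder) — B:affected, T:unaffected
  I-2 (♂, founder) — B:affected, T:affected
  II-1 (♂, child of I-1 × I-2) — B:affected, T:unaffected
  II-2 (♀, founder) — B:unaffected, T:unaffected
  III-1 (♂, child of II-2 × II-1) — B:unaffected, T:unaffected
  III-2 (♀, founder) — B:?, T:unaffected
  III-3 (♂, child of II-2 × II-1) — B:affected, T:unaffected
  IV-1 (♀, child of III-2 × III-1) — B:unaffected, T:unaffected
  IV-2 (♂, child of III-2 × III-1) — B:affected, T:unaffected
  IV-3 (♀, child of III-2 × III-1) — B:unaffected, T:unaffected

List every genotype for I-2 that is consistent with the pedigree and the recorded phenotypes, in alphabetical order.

B/I-1 aff ·: Bb|BB
B/I-2 aff ·: Bb|BB
B/II-1 aff I-1×I-2: Bb
B/II-2 un ·: bb
B/III-1 un II-2×II-1: bb
B/III-2 ? ·: Bb
B/III-3 aff II-2×II-1: Bb
B/IV-1 un III-2×III-1: bb
B/IV-2 aff III-2×III-1: Bb
B/IV-3 un III-2×III-1: bb
⇒ B over [I-1,I-2,II-1,II-2,III-1,III-2,III-3,IV-1,IV-2,IV-3]: 3 consistent
T/I-1 un ·: tt
T/I-2 aff ·: Tt
T/II-1 un I-1×I-2: tt
T/II-2 un ·: tt
T/III-1 un II-2×II-1: tt
T/III-2 un ·: tt
T/III-3 un II-2×II-1: tt
T/IV-1 un III-2×III-1: tt
T/IV-2 un III-2×III-1: tt
T/IV-3 un III-2×III-1: tt
⇒ T over [I-1,I-2,II-1,II-2,III-1,III-2,III-3,IV-1,IV-2,IV-3]: 1 consistent

I-2 ∈ {BB Tt, Bb Tt}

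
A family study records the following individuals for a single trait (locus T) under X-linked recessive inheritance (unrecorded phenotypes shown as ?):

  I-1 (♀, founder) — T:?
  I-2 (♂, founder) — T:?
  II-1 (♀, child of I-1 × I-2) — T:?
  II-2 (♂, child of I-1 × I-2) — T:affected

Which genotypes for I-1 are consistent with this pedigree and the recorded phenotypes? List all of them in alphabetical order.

I-1 ∈ {X^TX^t, X^tX^t}

T/I-1 ? ·: X^TX^t|X^tX^t
T/I-2 ? ·: X^TY|X^tY
T/II-1 ? I-1×I-2: X^TX^T|X^TX^t|X^tX^t
T/II-2 aff I-1×I-2: X^tY
⇒ T over [I-1,I-2,II-1,II-2]: 6 consistent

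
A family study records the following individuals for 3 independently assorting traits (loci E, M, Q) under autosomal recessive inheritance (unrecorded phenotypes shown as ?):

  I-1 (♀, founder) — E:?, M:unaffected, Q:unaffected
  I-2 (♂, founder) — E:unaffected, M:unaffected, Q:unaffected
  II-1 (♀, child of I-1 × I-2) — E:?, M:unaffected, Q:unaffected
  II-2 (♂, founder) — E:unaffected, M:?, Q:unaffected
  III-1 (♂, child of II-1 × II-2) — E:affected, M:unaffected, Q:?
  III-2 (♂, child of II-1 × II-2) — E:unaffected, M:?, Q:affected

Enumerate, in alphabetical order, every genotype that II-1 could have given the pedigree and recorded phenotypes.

II-1 ∈ {Ee MM Qq, Ee Mm Qq, ee MM Qq, ee Mm Qq}

E/I-1 ? ·: EE|Ee|ee
E/I-2 un ·: EE|Ee
E/II-1 ? I-1×I-2: Ee|ee
E/II-2 un ·: Ee
E/III-1 aff II-1×II-2: ee
E/III-2 un II-1×II-2: EE|Ee
⇒ E over [I-1,I-2,II-1,II-2,III-1,III-2]: 12 consistent
M/I-1 un ·: MM|Mm
M/I-2 un ·: MM|Mm
M/II-1 un I-1×I-2: MM|Mm
M/II-2 ? ·: MM|Mm|mm
M/III-1 un II-1×II-2: MM|Mm
M/III-2 ? II-1×II-2: MM|Mm|mm
⇒ M over [I-1,I-2,II-1,II-2,III-1,III-2]: 60 consistent
Q/I-1 un ·: QQ|Qq
Q/I-2 un ·: QQ|Qq
Q/II-1 un I-1×I-2: Qq
Q/II-2 un ·: Qq
Q/III-1 ? II-1×II-2: QQ|Qq|qq
Q/III-2 aff II-1×II-2: qq
⇒ Q over [I-1,I-2,II-1,II-2,III-1,III-2]: 9 consistent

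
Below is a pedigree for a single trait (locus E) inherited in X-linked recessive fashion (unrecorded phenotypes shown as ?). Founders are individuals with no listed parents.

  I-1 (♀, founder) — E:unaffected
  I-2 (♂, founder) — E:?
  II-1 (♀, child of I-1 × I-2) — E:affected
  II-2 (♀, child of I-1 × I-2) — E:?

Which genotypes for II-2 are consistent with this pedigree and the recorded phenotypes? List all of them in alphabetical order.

E/I-1 un ·: X^EX^e
E/I-2 ? ·: X^eY
E/II-1 aff I-1×I-2: X^eX^e
E/II-2 ? I-1×I-2: X^EX^e|X^eX^e
⇒ E over [I-1,I-2,II-1,II-2]: 2 consistent

II-2 ∈ {X^EX^e, X^eX^e}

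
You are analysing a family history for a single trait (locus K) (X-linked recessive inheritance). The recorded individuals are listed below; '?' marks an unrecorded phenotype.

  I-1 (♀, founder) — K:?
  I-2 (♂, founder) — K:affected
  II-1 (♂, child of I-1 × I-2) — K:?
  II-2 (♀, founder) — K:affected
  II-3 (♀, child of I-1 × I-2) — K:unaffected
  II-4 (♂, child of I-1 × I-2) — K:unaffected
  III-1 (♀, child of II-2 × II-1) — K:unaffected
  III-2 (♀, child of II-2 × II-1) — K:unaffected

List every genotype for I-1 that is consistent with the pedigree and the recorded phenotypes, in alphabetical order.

K/I-1 ? ·: X^KX^K|X^KX^k
K/I-2 aff ·: X^kY
K/II-1 ? I-1×I-2: X^KY
K/II-2 aff ·: X^kX^k
K/II-3 un I-1×I-2: X^KX^k
K/II-4 un I-1×I-2: X^KY
K/III-1 un II-2×II-1: X^KX^k
K/III-2 un II-2×II-1: X^KX^k
⇒ K over [I-1,I-2,II-1,II-2,II-3,II-4,III-1,III-2]: 2 consistent

I-1 ∈ {X^KX^K, X^KX^k}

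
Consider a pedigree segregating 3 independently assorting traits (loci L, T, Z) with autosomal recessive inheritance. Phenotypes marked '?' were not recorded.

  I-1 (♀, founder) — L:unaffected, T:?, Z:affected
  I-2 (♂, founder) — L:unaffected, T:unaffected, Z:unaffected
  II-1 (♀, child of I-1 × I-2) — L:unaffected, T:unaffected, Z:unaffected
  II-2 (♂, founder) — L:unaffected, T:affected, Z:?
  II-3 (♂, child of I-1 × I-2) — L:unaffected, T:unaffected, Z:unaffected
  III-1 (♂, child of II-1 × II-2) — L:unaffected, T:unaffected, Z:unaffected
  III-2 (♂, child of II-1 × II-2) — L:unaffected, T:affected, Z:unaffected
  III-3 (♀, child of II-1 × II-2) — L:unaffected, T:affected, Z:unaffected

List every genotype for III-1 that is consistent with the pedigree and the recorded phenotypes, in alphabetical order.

L/I-1 un ·: LL|Ll
L/I-2 un ·: LL|Ll
L/II-1 un I-1×I-2: LL|Ll
L/II-2 un ·: LL|Ll
L/II-3 un I-1×I-2: LL|Ll
L/III-1 un II-1×II-2: LL|Ll
L/III-2 un II-1×II-2: LL|Ll
L/III-3 un II-1×II-2: LL|Ll
⇒ L over [I-1,I-2,II-1,II-2,II-3,III-1,III-2,III-3]: 159 consistent
T/I-1 ? ·: TT|Tt|tt
T/I-2 un ·: TT|Tt
T/II-1 un I-1×I-2: Tt
T/II-2 aff ·: tt
T/II-3 un I-1×I-2: TT|Tt
T/III-1 un II-1×II-2: Tt
T/III-2 aff II-1×II-2: tt
T/III-3 aff II-1×II-2: tt
⇒ T over [I-1,I-2,II-1,II-2,II-3,III-1,III-2,III-3]: 8 consistent
Z/I-1 aff ·: zz
Z/I-2 un ·: ZZ|Zz
Z/II-1 un I-1×I-2: Zz
Z/II-2 ? ·: ZZ|Zz|zz
Z/II-3 un I-1×I-2: Zz
Z/III-1 un II-1×II-2: ZZ|Zz
Z/III-2 un II-1×II-2: ZZ|Zz
Z/III-3 un II-1×II-2: ZZ|Zz
⇒ Z over [I-1,I-2,II-1,II-2,II-3,III-1,III-2,III-3]: 34 consistent

III-1 ∈ {LL Tt ZZ, LL Tt Zz, Ll Tt ZZ, Ll Tt Zz}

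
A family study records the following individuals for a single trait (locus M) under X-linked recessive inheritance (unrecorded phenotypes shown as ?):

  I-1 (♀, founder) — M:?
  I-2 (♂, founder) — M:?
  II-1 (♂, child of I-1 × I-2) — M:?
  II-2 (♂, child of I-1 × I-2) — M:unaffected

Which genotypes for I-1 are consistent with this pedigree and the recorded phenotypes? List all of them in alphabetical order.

I-1 ∈ {X^MX^M, X^MX^m}

M/I-1 ? ·: X^MX^M|X^MX^m
M/I-2 ? ·: X^MY|X^mY
M/II-1 ? I-1×I-2: X^MY|X^mY
M/II-2 un I-1×I-2: X^MY
⇒ M over [I-1,I-2,II-1,II-2]: 6 consistent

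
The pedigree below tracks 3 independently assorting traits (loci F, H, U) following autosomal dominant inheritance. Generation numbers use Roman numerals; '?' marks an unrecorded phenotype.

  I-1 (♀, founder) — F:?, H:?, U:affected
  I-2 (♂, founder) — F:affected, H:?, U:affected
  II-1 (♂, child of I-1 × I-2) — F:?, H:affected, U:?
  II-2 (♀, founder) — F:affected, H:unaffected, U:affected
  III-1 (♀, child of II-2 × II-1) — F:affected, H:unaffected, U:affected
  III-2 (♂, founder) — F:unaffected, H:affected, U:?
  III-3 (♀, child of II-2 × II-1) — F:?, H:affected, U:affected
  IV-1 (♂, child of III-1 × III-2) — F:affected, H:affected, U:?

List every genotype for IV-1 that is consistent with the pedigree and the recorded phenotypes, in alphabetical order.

IV-1 ∈ {Ff Hh UU, Ff Hh Uu, Ff Hh uu}

F/I-1 ? ·: ff|Ff|FF
F/I-2 aff ·: Ff|FF
F/II-1 ? I-1×I-2: ff|Ff|FF
F/II-2 aff ·: Ff|FF
F/III-1 aff II-2×II-1: Ff|FF
F/III-2 un ·: ff
F/III-3 ? II-2×II-1: ff|Ff|FF
F/IV-1 aff III-1×III-2: Ff
⇒ F over [I-1,I-2,II-1,II-2,III-1,III-2,III-3,IV-1]: 76 consistent
H/I-1 ? ·: hh|Hh|HH
H/I-2 ? ·: hh|Hh|HH
H/II-1 aff I-1×I-2: Hh
H/II-2 un ·: hh
H/III-1 un II-2×II-1: hh
H/III-2 aff ·: Hh|HH
H/III-3 aff II-2×II-1: Hh
H/IV-1 aff III-1×III-2: Hh
⇒ H over [I-1,I-2,II-1,II-2,III-1,III-2,III-3,IV-1]: 14 consistent
U/I-1 aff ·: Uu|UU
U/I-2 aff ·: Uu|UU
U/II-1 ? I-1×I-2: uu|Uu|UU
U/II-2 aff ·: Uu|UU
U/III-1 aff II-2×II-1: Uu|UU
U/III-2 ? ·: uu|Uu|UU
U/III-3 aff II-2×II-1: Uu|UU
U/IV-1 ? III-1×III-2: uu|Uu|UU
⇒ U over [I-1,I-2,II-1,II-2,III-1,III-2,III-3,IV-1]: 250 consistent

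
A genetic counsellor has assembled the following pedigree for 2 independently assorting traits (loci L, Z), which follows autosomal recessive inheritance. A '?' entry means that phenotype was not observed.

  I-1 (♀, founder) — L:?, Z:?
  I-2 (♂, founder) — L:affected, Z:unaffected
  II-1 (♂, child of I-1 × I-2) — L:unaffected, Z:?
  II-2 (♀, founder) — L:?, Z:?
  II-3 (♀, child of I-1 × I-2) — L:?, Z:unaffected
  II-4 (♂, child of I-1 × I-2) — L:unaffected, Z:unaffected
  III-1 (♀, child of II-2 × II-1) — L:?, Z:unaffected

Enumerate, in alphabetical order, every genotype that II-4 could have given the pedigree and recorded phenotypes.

II-4 ∈ {Ll ZZ, Ll Zz}

L/I-1 ? ·: LL|Ll
L/I-2 aff ·: ll
L/II-1 un I-1×I-2: Ll
L/II-2 ? ·: LL|Ll|ll
L/II-3 ? I-1×I-2: Ll|ll
L/II-4 un I-1×I-2: Ll
L/III-1 ? II-2×II-1: LL|Ll|ll
⇒ L over [I-1,I-2,II-1,II-2,II-3,II-4,III-1]: 21 consistent
Z/I-1 ? ·: ZZ|Zz|zz
Z/I-2 un ·: ZZ|Zz
Z/II-1 ? I-1×I-2: ZZ|Zz|zz
Z/II-2 ? ·: ZZ|Zz|zz
Z/II-3 un I-1×I-2: ZZ|Zz
Z/II-4 un I-1×I-2: ZZ|Zz
Z/III-1 un II-2×II-1: ZZ|Zz
⇒ Z over [I-1,I-2,II-1,II-2,II-3,II-4,III-1]: 132 consistent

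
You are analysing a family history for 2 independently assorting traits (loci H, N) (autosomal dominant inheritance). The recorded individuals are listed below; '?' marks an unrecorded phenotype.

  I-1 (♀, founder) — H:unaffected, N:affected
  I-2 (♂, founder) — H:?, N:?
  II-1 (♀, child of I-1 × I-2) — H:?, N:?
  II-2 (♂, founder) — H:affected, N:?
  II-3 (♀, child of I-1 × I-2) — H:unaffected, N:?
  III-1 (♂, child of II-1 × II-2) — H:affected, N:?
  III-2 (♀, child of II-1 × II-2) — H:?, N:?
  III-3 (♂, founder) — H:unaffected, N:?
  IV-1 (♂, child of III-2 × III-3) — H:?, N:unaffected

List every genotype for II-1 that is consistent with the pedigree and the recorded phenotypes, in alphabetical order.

II-1 ∈ {Hh NN, Hh Nn, Hh nn, hh NN, hh Nn, hh nn}

H/I-1 un ·: hh
H/I-2 ? ·: hh|Hh
H/II-1 ? I-1×I-2: hh|Hh
H/II-2 aff ·: Hh|HH
H/II-3 un I-1×I-2: hh
H/III-1 aff II-1×II-2: Hh|HH
H/III-2 ? II-1×II-2: hh|Hh|HH
H/III-3 un ·: hh
H/IV-1 ? III-2×III-3: hh|Hh
⇒ H over [I-1,I-2,II-1,II-2,II-3,III-1,III-2,III-3,IV-1]: 24 consistent
N/I-1 aff ·: Nn|NN
N/I-2 ? ·: nn|Nn|NN
N/II-1 ? I-1×I-2: nn|Nn|NN
N/II-2 ? ·: nn|Nn|NN
N/II-3 ? I-1×I-2: nn|Nn|NN
N/III-1 ? II-1×II-2: nn|Nn|NN
N/III-2 ? II-1×II-2: nn|Nn
N/III-3 ? ·: nn|Nn
N/IV-1 un III-2×III-3: nn
⇒ N over [I-1,I-2,II-1,II-2,II-3,III-1,III-2,III-3,IV-1]: 348 consistent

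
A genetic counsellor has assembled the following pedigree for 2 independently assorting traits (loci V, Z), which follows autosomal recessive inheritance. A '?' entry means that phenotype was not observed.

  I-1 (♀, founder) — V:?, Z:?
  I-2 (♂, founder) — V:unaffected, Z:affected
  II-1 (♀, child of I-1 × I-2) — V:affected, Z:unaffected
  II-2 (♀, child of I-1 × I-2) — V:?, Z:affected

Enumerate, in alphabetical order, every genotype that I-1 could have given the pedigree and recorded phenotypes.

V/I-1 ? ·: Vv|vv
V/I-2 un ·: Vv
V/II-1 aff I-1×I-2: vv
V/II-2 ? I-1×I-2: VV|Vv|vv
⇒ V over [I-1,I-2,II-1,II-2]: 5 consistent
Z/I-1 ? ·: Zz
Z/I-2 aff ·: zz
Z/II-1 un I-1×I-2: Zz
Z/II-2 aff I-1×I-2: zz
⇒ Z over [I-1,I-2,II-1,II-2]: 1 consistent

I-1 ∈ {Vv Zz, vv Zz}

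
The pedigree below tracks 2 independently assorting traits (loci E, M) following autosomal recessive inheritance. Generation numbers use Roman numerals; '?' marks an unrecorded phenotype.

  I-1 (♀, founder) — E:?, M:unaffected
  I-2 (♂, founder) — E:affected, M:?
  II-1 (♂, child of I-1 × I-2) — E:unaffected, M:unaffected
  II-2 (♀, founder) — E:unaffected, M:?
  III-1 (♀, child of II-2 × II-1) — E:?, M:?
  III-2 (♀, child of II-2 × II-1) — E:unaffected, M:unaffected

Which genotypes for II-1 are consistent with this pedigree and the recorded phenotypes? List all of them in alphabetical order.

II-1 ∈ {Ee MM, Ee Mm}

E/I-1 ? ·: EE|Ee
E/I-2 aff ·: ee
E/II-1 un I-1×I-2: Ee
E/II-2 un ·: EE|Ee
E/III-1 ? II-2×II-1: EE|Ee|ee
E/III-2 un II-2×II-1: EE|Ee
⇒ E over [I-1,I-2,II-1,II-2,III-1,III-2]: 20 consistent
M/I-1 un ·: MM|Mm
M/I-2 ? ·: MM|Mm|mm
M/II-1 un I-1×I-2: MM|Mm
M/II-2 ? ·: MM|Mm|mm
M/III-1 ? II-2×II-1: MM|Mm|mm
M/III-2 un II-2×II-1: MM|Mm
⇒ M over [I-1,I-2,II-1,II-2,III-1,III-2]: 84 consistent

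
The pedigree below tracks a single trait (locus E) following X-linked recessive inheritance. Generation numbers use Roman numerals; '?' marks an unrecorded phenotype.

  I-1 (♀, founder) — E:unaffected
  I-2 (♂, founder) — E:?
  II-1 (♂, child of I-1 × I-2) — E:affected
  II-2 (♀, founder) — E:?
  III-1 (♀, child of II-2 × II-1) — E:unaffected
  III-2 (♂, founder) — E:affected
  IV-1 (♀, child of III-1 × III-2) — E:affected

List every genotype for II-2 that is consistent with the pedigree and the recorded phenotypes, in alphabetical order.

E/I-1 un ·: X^EX^e
E/I-2 ? ·: X^EY|X^eY
E/II-1 aff I-1×I-2: X^eY
E/II-2 ? ·: X^EX^E|X^EX^e
E/III-1 un II-2×II-1: X^EX^e
E/III-2 aff ·: X^eY
E/IV-1 aff III-1×III-2: X^eX^e
⇒ E over [I-1,I-2,II-1,II-2,III-1,III-2,IV-1]: 4 consistent

II-2 ∈ {X^EX^E, X^EX^e}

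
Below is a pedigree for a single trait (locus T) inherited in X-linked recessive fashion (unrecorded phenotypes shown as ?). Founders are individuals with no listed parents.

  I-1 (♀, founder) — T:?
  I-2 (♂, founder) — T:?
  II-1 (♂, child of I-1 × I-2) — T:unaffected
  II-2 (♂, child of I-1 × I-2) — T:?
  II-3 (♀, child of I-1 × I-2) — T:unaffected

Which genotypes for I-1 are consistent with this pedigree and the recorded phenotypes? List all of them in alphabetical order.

T/I-1 ? ·: X^TX^T|X^TX^t
T/I-2 ? ·: X^TY|X^tY
T/II-1 un I-1×I-2: X^TY
T/II-2 ? I-1×I-2: X^TY|X^tY
T/II-3 un I-1×I-2: X^TX^T|X^TX^t
⇒ T over [I-1,I-2,II-1,II-2,II-3]: 8 consistent

I-1 ∈ {X^TX^T, X^TX^t}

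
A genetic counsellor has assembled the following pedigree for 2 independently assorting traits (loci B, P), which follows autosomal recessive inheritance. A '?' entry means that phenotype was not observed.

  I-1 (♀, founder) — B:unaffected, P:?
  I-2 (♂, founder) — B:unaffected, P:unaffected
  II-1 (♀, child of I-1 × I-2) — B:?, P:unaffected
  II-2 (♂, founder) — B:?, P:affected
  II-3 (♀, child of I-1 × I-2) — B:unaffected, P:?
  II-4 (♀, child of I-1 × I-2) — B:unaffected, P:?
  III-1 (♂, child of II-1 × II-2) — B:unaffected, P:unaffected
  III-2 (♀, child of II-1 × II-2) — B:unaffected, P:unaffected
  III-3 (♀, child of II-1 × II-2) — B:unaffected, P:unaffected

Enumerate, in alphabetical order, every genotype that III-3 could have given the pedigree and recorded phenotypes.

III-3 ∈ {BB Pp, Bb Pp}

B/I-1 un ·: BB|Bb
B/I-2 un ·: BB|Bb
B/II-1 ? I-1×I-2: BB|Bb|bb
B/II-2 ? ·: BB|Bb|bb
B/II-3 un I-1×I-2: BB|Bb
B/II-4 un I-1×I-2: BB|Bb
B/III-1 un II-1×II-2: BB|Bb
B/III-2 un II-1×II-2: BB|Bb
B/III-3 un II-1×II-2: BB|Bb
⇒ B over [I-1,I-2,II-1,II-2,II-3,II-4,III-1,III-2,III-3]: 342 consistent
P/I-1 ? ·: PP|Pp|pp
P/I-2 un ·: PP|Pp
P/II-1 un I-1×I-2: PP|Pp
P/II-2 aff ·: pp
P/II-3 ? I-1×I-2: PP|Pp|pp
P/II-4 ? I-1×I-2: PP|Pp|pp
P/III-1 un II-1×II-2: Pp
P/III-2 un II-1×II-2: Pp
P/III-3 un II-1×II-2: Pp
⇒ P over [I-1,I-2,II-1,II-2,II-3,II-4,III-1,III-2,III-3]: 40 consistent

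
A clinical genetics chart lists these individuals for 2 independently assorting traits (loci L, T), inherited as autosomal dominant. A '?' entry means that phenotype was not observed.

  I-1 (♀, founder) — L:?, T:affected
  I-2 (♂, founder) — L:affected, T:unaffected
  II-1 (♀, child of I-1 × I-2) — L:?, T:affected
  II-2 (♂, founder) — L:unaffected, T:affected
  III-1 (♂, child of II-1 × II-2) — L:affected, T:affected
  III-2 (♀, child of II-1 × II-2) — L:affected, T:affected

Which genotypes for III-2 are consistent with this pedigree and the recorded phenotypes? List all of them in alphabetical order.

L/I-1 ? ·: ll|Ll|LL
L/I-2 aff ·: Ll|LL
L/II-1 ? I-1×I-2: Ll|LL
L/II-2 un ·: ll
L/III-1 aff II-1×II-2: Ll
L/III-2 aff II-1×II-2: Ll
⇒ L over [I-1,I-2,II-1,II-2,III-1,III-2]: 9 consistent
T/I-1 aff ·: Tt|TT
T/I-2 un ·: tt
T/II-1 aff I-1×I-2: Tt
T/II-2 aff ·: Tt|TT
T/III-1 aff II-1×II-2: Tt|TT
T/III-2 aff II-1×II-2: Tt|TT
⇒ T over [I-1,I-2,II-1,II-2,III-1,III-2]: 16 consistent

III-2 ∈ {Ll TT, Ll Tt}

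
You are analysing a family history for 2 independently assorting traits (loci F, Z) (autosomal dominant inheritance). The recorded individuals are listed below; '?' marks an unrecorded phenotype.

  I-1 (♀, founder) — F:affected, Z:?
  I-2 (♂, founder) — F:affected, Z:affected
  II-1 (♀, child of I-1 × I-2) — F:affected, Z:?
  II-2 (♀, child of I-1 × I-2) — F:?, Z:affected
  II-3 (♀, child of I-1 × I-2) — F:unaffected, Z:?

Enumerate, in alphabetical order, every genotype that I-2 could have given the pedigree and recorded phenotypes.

I-2 ∈ {Ff ZZ, Ff Zz}

F/I-1 aff ·: Ff
F/I-2 aff ·: Ff
F/II-1 aff I-1×I-2: Ff|FF
F/II-2 ? I-1×I-2: ff|Ff|FF
F/II-3 un I-1×I-2: ff
⇒ F over [I-1,I-2,II-1,II-2,II-3]: 6 consistent
Z/I-1 ? ·: zz|Zz|ZZ
Z/I-2 aff ·: Zz|ZZ
Z/II-1 ? I-1×I-2: zz|Zz|ZZ
Z/II-2 aff I-1×I-2: Zz|ZZ
Z/II-3 ? I-1×I-2: zz|Zz|ZZ
⇒ Z over [I-1,I-2,II-1,II-2,II-3]: 40 consistent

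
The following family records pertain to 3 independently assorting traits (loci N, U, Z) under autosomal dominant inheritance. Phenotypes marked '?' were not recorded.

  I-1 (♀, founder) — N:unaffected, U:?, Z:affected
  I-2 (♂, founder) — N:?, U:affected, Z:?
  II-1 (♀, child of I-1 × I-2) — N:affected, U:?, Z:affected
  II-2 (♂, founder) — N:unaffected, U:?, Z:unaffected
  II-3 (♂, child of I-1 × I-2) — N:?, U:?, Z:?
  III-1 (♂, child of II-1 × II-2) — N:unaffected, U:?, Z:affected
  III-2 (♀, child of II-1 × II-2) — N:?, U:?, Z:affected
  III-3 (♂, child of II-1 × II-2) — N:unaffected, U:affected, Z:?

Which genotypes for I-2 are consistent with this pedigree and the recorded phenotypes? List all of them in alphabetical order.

I-2 ∈ {NN UU ZZ, NN UU Zz, NN UU zz, NN Uu ZZ, NN Uu Zz, NN Uu zz, Nn UU ZZ, Nn UU Zz, Nn UU zz, Nn Uu ZZ, Nn Uu Zz, Nn Uu zz}

N/I-1 un ·: nn
N/I-2 ? ·: Nn|NN
N/II-1 aff I-1×I-2: Nn
N/II-2 un ·: nn
N/II-3 ? I-1×I-2: nn|Nn
N/III-1 un II-1×II-2: nn
N/III-2 ? II-1×II-2: nn|Nn
N/III-3 un II-1×II-2: nn
⇒ N over [I-1,I-2,II-1,II-2,II-3,III-1,III-2,III-3]: 6 consistent
U/I-1 ? ·: uu|Uu|UU
U/I-2 aff ·: Uu|UU
U/II-1 ? I-1×I-2: uu|Uu|UU
U/II-2 ? ·: uu|Uu|UU
U/II-3 ? I-1×I-2: uu|Uu|UU
U/III-1 ? II-1×II-2: uu|Uu|UU
U/III-2 ? II-1×II-2: uu|Uu|UU
U/III-3 aff II-1×II-2: Uu|UU
⇒ U over [I-1,I-2,II-1,II-2,II-3,III-1,III-2,III-3]: 405 consistent
Z/I-1 aff ·: Zz|ZZ
Z/I-2 ? ·: zz|Zz|ZZ
Z/II-1 aff I-1×I-2: Zz|ZZ
Z/II-2 un ·: zz
Z/II-3 ? I-1×I-2: zz|Zz|ZZ
Z/III-1 aff II-1×II-2: Zz
Z/III-2 aff II-1×II-2: Zz
Z/III-3 ? II-1×II-2: zz|Zz
⇒ Z over [I-1,I-2,II-1,II-2,II-3,III-1,III-2,III-3]: 28 consistent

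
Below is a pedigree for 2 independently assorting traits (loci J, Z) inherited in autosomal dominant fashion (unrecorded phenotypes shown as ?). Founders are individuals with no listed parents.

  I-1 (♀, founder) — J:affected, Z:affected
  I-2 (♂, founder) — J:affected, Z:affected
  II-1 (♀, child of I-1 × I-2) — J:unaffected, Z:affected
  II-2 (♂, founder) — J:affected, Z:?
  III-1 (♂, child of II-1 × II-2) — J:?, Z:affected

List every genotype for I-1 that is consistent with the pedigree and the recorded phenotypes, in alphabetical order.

J/I-1 aff ·: Jj
J/I-2 aff ·: Jj
J/II-1 un I-1×I-2: jj
J/II-2 aff ·: Jj|JJ
J/III-1 ? II-1×II-2: jj|Jj
⇒ J over [I-1,I-2,II-1,II-2,III-1]: 3 consistent
Z/I-1 aff ·: Zz|ZZ
Z/I-2 aff ·: Zz|ZZ
Z/II-1 aff I-1×I-2: Zz|ZZ
Z/II-2 ? ·: zz|Zz|ZZ
Z/III-1 aff II-1×II-2: Zz|ZZ
⇒ Z over [I-1,I-2,II-1,II-2,III-1]: 31 consistent

I-1 ∈ {Jj ZZ, Jj Zz}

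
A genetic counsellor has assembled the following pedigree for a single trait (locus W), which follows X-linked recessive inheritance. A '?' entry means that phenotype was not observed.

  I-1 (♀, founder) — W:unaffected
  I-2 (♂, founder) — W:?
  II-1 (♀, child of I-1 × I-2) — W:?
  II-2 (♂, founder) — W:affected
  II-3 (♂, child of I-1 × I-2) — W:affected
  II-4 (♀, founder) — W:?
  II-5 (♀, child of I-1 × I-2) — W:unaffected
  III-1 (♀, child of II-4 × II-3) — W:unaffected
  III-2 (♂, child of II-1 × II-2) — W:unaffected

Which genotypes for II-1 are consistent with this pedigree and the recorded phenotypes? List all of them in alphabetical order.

II-1 ∈ {X^WX^W, X^WX^w}

W/I-1 un ·: X^WX^w
W/I-2 ? ·: X^WY|X^wY
W/II-1 ? I-1×I-2: X^WX^W|X^WX^w
W/II-2 aff ·: X^wY
W/II-3 aff I-1×I-2: X^wY
W/II-4 ? ·: X^WX^W|X^WX^w
W/II-5 un I-1×I-2: X^WX^W|X^WX^w
W/III-1 un II-4×II-3: X^WX^w
W/III-2 un II-1×II-2: X^WY
⇒ W over [I-1,I-2,II-1,II-2,II-3,II-4,II-5,III-1,III-2]: 10 consistent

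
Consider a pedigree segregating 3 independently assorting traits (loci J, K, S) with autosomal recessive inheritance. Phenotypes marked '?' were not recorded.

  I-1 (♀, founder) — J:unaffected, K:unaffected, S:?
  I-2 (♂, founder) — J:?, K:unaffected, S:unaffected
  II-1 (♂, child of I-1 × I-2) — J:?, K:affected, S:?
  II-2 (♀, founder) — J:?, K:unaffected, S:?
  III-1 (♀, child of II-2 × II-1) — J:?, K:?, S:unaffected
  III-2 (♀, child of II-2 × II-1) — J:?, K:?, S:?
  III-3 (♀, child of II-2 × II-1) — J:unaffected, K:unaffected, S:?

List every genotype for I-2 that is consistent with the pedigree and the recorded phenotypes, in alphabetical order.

I-2 ∈ {JJ Kk SS, JJ Kk Ss, Jj Kk SS, Jj Kk Ss, jj Kk SS, jj Kk Ss}

J/I-1 un ·: JJ|Jj
J/I-2 ? ·: JJ|Jj|jj
J/II-1 ? I-1×I-2: JJ|Jj|jj
J/II-2 ? ·: JJ|Jj|jj
J/III-1 ? II-2×II-1: JJ|Jj|jj
J/III-2 ? II-2×II-1: JJ|Jj|jj
J/III-3 un II-2×II-1: JJ|Jj
⇒ J over [I-1,I-2,II-1,II-2,III-1,III-2,III-3]: 200 consistent
K/I-1 un ·: Kk
K/I-2 un ·: Kk
K/II-1 aff I-1×I-2: kk
K/II-2 un ·: KK|Kk
K/III-1 ? II-2×II-1: Kk|kk
K/III-2 ? II-2×II-1: Kk|kk
K/III-3 un II-2×II-1: Kk
⇒ K over [I-1,I-2,II-1,II-2,III-1,III-2,III-3]: 5 consistent
S/I-1 ? ·: SS|Ss|ss
S/I-2 un ·: SS|Ss
S/II-1 ? I-1×I-2: SS|Ss|ss
S/II-2 ? ·: SS|Ss|ss
S/III-1 un II-2×II-1: SS|Ss
S/III-2 ? II-2×II-1: SS|Ss|ss
S/III-3 ? II-2×II-1: SS|Ss|ss
⇒ S over [I-1,I-2,II-1,II-2,III-1,III-2,III-3]: 200 consistent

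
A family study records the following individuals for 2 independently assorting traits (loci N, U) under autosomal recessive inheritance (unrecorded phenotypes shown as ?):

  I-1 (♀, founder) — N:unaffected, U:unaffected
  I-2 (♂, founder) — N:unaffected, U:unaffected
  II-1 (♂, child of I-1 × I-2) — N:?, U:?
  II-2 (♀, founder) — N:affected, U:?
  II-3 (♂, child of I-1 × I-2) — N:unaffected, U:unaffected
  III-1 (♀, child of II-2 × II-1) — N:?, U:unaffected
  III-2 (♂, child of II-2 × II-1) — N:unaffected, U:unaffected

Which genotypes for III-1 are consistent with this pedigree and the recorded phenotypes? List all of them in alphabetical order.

N/I-1 un ·: NN|Nn
N/I-2 un ·: NN|Nn
N/II-1 ? I-1×I-2: NN|Nn
N/II-2 aff ·: nn
N/II-3 un I-1×I-2: NN|Nn
N/III-1 ? II-2×II-1: Nn|nn
N/III-2 un II-2×II-1: Nn
⇒ N over [I-1,I-2,II-1,II-2,II-3,III-1,III-2]: 19 consistent
U/I-1 un ·: UU|Uu
U/I-2 un ·: UU|Uu
U/II-1 ? I-1×I-2: UU|Uu|uu
U/II-2 ? ·: UU|Uu|uu
U/II-3 un I-1×I-2: UU|Uu
U/III-1 un II-2×II-1: UU|Uu
U/III-2 un II-2×II-1: UU|Uu
⇒ U over [I-1,I-2,II-1,II-2,II-3,III-1,III-2]: 100 consistent

III-1 ∈ {Nn UU, Nn Uu, nn UU, nn Uu}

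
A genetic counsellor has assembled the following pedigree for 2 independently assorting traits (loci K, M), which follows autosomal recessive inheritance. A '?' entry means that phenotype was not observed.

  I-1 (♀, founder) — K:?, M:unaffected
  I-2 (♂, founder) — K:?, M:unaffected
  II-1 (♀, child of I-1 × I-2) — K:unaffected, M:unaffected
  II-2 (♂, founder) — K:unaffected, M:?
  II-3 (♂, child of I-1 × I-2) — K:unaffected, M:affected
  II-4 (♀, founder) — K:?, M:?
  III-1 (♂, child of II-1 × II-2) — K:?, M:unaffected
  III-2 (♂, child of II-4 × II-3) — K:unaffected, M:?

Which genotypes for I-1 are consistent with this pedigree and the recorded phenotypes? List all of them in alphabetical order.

K/I-1 ? ·: KK|Kk|kk
K/I-2 ? ·: KK|Kk|kk
K/II-1 un I-1×I-2: KK|Kk
K/II-2 un ·: KK|Kk
K/II-3 un I-1×I-2: KK|Kk
K/II-4 ? ·: KK|Kk|kk
K/III-1 ? II-1×II-2: KK|Kk|kk
K/III-2 un II-4×II-3: KK|Kk
⇒ K over [I-1,I-2,II-1,II-2,II-3,II-4,III-1,III-2]: 328 consistent
M/I-1 un ·: Mm
M/I-2 un ·: Mm
M/II-1 un I-1×I-2: MM|Mm
M/II-2 ? ·: MM|Mm|mm
M/II-3 aff I-1×I-2: mm
M/II-4 ? ·: MM|Mm|mm
M/III-1 un II-1×II-2: MM|Mm
M/III-2 ? II-4×II-3: Mm|mm
⇒ M over [I-1,I-2,II-1,II-2,II-3,II-4,III-1,III-2]: 36 consistent

I-1 ∈ {KK Mm, Kk Mm, kk Mm}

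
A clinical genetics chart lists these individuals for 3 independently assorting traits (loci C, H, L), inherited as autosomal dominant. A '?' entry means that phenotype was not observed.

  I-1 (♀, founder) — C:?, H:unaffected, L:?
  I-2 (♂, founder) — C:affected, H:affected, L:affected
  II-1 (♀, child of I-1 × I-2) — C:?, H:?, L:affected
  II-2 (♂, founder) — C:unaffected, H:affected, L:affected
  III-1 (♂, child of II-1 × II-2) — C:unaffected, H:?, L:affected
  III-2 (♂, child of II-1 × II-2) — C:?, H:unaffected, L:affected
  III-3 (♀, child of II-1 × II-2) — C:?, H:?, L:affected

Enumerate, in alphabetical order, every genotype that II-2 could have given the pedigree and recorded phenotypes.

II-2 ∈ {cc Hh LL, cc Hh Ll}

C/I-1 ? ·: cc|Cc|CC
C/I-2 aff ·: Cc|CC
C/II-1 ? I-1×I-2: cc|Cc
C/II-2 un ·: cc
C/III-1 un II-1×II-2: cc
C/III-2 ? II-1×II-2: cc|Cc
C/III-3 ? II-1×II-2: cc|Cc
⇒ C over [I-1,I-2,II-1,II-2,III-1,III-2,III-3]: 22 consistent
H/I-1 un ·: hh
H/I-2 aff ·: Hh|HH
H/II-1 ? I-1×I-2: hh|Hh
H/II-2 aff ·: Hh
H/III-1 ? II-1×II-2: hh|Hh|HH
H/III-2 un II-1×II-2: hh
H/III-3 ? II-1×II-2: hh|Hh|HH
⇒ H over [I-1,I-2,II-1,II-2,III-1,III-2,III-3]: 22 consistent
L/I-1 ? ·: ll|Ll|LL
L/I-2 aff ·: Ll|LL
L/II-1 aff I-1×I-2: Ll|LL
L/II-2 aff ·: Ll|LL
L/III-1 aff II-1×II-2: Ll|LL
L/III-2 aff II-1×II-2: Ll|LL
L/III-3 aff II-1×II-2: Ll|LL
⇒ L over [I-1,I-2,II-1,II-2,III-1,III-2,III-3]: 116 consistent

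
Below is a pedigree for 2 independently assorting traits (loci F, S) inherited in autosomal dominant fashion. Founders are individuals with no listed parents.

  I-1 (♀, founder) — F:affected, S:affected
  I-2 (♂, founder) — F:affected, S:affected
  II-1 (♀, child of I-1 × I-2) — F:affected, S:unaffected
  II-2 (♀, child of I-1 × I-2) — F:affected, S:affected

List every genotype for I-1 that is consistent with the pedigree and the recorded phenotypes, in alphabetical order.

F/I-1 aff ·: Ff|FF
F/I-2 aff ·: Ff|FF
F/II-1 aff I-1×I-2: Ff|FF
F/II-2 aff I-1×I-2: Ff|FF
⇒ F over [I-1,I-2,II-1,II-2]: 13 consistent
S/I-1 aff ·: Ss
S/I-2 aff ·: Ss
S/II-1 un I-1×I-2: ss
S/II-2 aff I-1×I-2: Ss|SS
⇒ S over [I-1,I-2,II-1,II-2]: 2 consistent

I-1 ∈ {FF Ss, Ff Ss}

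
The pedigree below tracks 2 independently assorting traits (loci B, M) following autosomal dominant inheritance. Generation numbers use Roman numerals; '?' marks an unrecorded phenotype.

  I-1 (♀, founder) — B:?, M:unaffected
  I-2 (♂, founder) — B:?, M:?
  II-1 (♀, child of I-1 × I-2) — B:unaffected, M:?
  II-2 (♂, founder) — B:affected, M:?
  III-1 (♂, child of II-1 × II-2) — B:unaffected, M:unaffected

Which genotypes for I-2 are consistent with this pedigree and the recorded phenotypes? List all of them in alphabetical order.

I-2 ∈ {Bb MM, Bb Mm, Bb mm, bb MM, bb Mm, bb mm}

B/I-1 ? ·: bb|Bb
B/I-2 ? ·: bb|Bb
B/II-1 un I-1×I-2: bb
B/II-2 aff ·: Bb
B/III-1 un II-1×II-2: bb
⇒ B over [I-1,I-2,II-1,II-2,III-1]: 4 consistent
M/I-1 un ·: mm
M/I-2 ? ·: mm|Mm|MM
M/II-1 ? I-1×I-2: mm|Mm
M/II-2 ? ·: mm|Mm
M/III-1 un II-1×II-2: mm
⇒ M over [I-1,I-2,II-1,II-2,III-1]: 8 consistent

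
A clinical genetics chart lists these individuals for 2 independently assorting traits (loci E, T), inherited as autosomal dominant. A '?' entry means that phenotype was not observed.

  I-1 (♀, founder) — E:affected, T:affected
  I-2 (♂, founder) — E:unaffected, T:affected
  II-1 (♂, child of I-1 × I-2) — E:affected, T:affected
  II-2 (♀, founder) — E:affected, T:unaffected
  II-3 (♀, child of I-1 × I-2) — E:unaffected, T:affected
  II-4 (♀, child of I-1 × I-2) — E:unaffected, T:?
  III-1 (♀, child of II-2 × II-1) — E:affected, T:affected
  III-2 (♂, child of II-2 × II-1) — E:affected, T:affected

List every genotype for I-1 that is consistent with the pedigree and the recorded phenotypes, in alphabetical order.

E/I-1 aff ·: Ee
E/I-2 un ·: ee
E/II-1 aff I-1×I-2: Ee
E/II-2 aff ·: Ee|EE
E/II-3 un I-1×I-2: ee
E/II-4 un I-1×I-2: ee
E/III-1 aff II-2×II-1: Ee|EE
E/III-2 aff II-2×II-1: Ee|EE
⇒ E over [I-1,I-2,II-1,II-2,II-3,II-4,III-1,III-2]: 8 consistent
T/I-1 aff ·: Tt|TT
T/I-2 aff ·: Tt|TT
T/II-1 aff I-1×I-2: Tt|TT
T/II-2 un ·: tt
T/II-3 aff I-1×I-2: Tt|TT
T/II-4 ? I-1×I-2: tt|Tt|TT
T/III-1 aff II-2×II-1: Tt
T/III-2 aff II-2×II-1: Tt
⇒ T over [I-1,I-2,II-1,II-2,II-3,II-4,III-1,III-2]: 29 consistent

I-1 ∈ {Ee TT, Ee Tt}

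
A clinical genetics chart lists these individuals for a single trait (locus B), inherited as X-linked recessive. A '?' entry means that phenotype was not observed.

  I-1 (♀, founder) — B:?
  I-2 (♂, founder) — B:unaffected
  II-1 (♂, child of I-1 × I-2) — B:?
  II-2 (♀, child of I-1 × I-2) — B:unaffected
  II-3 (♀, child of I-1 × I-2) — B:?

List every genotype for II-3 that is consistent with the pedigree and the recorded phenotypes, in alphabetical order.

B/I-1 ? ·: X^BX^B|X^BX^b|X^bX^b
B/I-2 un ·: X^BY
B/II-1 ? I-1×I-2: X^BY|X^bY
B/II-2 un I-1×I-2: X^BX^B|X^BX^b
B/II-3 ? I-1×I-2: X^BX^B|X^BX^b
⇒ B over [I-1,I-2,II-1,II-2,II-3]: 10 consistent

II-3 ∈ {X^BX^B, X^BX^b}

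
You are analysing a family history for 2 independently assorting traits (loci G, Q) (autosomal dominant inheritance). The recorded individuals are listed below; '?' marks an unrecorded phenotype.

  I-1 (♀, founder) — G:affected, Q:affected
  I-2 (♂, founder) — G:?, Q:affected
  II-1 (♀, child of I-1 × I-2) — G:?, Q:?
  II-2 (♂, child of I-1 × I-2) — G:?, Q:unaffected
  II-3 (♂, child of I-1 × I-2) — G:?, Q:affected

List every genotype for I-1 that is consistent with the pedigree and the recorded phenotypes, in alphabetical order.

G/I-1 aff ·: Gg|GG
G/I-2 ? ·: gg|Gg|GG
G/II-1 ? I-1×I-2: gg|Gg|GG
G/II-2 ? I-1×I-2: gg|Gg|GG
G/II-3 ? I-1×I-2: gg|Gg|GG
⇒ G over [I-1,I-2,II-1,II-2,II-3]: 53 consistent
Q/I-1 aff ·: Qq
Q/I-2 aff ·: Qq
Q/II-1 ? I-1×I-2: qq|Qq|QQ
Q/II-2 un I-1×I-2: qq
Q/II-3 aff I-1×I-2: Qq|QQ
⇒ Q over [I-1,I-2,II-1,II-2,II-3]: 6 consistent

I-1 ∈ {GG Qq, Gg Qq}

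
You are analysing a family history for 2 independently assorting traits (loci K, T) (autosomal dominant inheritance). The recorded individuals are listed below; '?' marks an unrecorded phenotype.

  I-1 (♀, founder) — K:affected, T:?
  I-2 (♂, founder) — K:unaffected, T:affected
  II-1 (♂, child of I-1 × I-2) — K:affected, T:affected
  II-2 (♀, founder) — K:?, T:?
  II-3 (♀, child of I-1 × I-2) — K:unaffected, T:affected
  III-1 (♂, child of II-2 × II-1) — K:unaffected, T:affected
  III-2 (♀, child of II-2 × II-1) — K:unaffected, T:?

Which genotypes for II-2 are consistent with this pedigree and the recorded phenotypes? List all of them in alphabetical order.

K/I-1 aff ·: Kk
K/I-2 un ·: kk
K/II-1 aff I-1×I-2: Kk
K/II-2 ? ·: kk|Kk
K/II-3 un I-1×I-2: kk
K/III-1 un II-2×II-1: kk
K/III-2 un II-2×II-1: kk
⇒ K over [I-1,I-2,II-1,II-2,II-3,III-1,III-2]: 2 consistent
T/I-1 ? ·: tt|Tt|TT
T/I-2 aff ·: Tt|TT
T/II-1 aff I-1×I-2: Tt|TT
T/II-2 ? ·: tt|Tt|TT
T/II-3 aff I-1×I-2: Tt|TT
T/III-1 aff II-2×II-1: Tt|TT
T/III-2 ? II-2×II-1: tt|Tt|TT
⇒ T over [I-1,I-2,II-1,II-2,II-3,III-1,III-2]: 138 consistent

II-2 ∈ {Kk TT, Kk Tt, Kk tt, kk TT, kk Tt, kk tt}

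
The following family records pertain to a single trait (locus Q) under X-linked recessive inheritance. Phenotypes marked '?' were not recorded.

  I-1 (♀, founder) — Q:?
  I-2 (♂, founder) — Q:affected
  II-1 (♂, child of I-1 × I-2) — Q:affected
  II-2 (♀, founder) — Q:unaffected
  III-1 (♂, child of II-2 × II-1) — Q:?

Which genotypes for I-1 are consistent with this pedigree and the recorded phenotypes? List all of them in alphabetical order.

I-1 ∈ {X^QX^q, X^qX^q}

Q/I-1 ? ·: X^QX^q|X^qX^q
Q/I-2 aff ·: X^qY
Q/II-1 aff I-1×I-2: X^qY
Q/II-2 un ·: X^QX^Q|X^QX^q
Q/III-1 ? II-2×II-1: X^QY|X^qY
⇒ Q over [I-1,I-2,II-1,II-2,III-1]: 6 consistent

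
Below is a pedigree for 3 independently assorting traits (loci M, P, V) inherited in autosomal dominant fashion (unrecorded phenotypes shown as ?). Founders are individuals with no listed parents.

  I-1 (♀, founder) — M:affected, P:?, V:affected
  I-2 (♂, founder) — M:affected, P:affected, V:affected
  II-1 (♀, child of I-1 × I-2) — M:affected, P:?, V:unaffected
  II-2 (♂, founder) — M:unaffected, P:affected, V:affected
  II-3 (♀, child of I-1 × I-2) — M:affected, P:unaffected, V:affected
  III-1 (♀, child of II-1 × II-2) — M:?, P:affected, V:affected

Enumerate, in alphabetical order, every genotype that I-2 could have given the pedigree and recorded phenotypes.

I-2 ∈ {MM Pp Vv, Mm Pp Vv}

M/I-1 aff ·: Mm|MM
M/I-2 aff ·: Mm|MM
M/II-1 aff I-1×I-2: Mm|MM
M/II-2 un ·: mm
M/II-3 aff I-1×I-2: Mm|MM
M/III-1 ? II-1×II-2: mm|Mm
⇒ M over [I-1,I-2,II-1,II-2,II-3,III-1]: 19 consistent
P/I-1 ? ·: pp|Pp
P/I-2 aff ·: Pp
P/II-1 ? I-1×I-2: pp|Pp|PP
P/II-2 aff ·: Pp|PP
P/II-3 un I-1×I-2: pp
P/III-1 aff II-1×II-2: Pp|PP
⇒ P over [I-1,I-2,II-1,II-2,II-3,III-1]: 15 consistent
V/I-1 aff ·: Vv
V/I-2 aff ·: Vv
V/II-1 un I-1×I-2: vv
V/II-2 aff ·: Vv|VV
V/II-3 aff I-1×I-2: Vv|VV
V/III-1 aff II-1×II-2: Vv
⇒ V over [I-1,I-2,II-1,II-2,II-3,III-1]: 4 consistent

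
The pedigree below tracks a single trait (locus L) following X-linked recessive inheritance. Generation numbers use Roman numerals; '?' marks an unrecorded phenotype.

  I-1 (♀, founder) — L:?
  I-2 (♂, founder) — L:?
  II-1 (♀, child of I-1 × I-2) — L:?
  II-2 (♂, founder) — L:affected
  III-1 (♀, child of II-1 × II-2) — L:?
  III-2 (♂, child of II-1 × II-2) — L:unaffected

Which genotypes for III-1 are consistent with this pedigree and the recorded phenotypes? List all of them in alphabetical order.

L/I-1 ? ·: X^LX^L|X^LX^l|X^lX^l
L/I-2 ? ·: X^LY|X^lY
L/II-1 ? I-1×I-2: X^LX^L|X^LX^l
L/II-2 aff ·: X^lY
L/III-1 ? II-1×II-2: X^LX^l|X^lX^l
L/III-2 un II-1×II-2: X^LY
⇒ L over [I-1,I-2,II-1,II-2,III-1,III-2]: 10 consistent

III-1 ∈ {X^LX^l, X^lX^l}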